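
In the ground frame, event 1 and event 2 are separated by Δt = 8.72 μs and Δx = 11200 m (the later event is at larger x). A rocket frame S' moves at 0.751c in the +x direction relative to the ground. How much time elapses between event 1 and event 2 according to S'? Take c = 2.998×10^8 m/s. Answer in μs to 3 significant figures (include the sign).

γ = 1/√(1 − 0.751²) = 1.5145
Δt' = γ(Δt − vΔx/c²) = 1.5145 × (8.72 μs − 0.751×11200 m / (2.998×10^8 m/s))
= 1.5145 × (-19.336 μs) = -29.3 μs

Δt' ≈ -29.3 μs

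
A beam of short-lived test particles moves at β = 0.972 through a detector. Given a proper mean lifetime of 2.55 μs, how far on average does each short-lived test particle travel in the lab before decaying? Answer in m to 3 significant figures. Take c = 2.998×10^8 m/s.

d ≈ 3160 m

γ = 1/√(1 − 0.972²) = 4.2557
Dilated lifetime: Δt = γτ₀ = 4.2557 × 2.55 μs = 10.852 μs
d = vΔt = 0.972c × 10.852 μs = 2.9141×10^8 m/s × 1.0852×10^-5 s = 3160 m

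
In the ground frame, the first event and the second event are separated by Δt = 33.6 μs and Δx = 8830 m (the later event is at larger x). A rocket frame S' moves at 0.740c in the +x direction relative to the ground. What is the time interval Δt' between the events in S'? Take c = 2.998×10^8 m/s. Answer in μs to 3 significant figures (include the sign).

γ = 1/√(1 − 0.740²) = 1.4868
Δt' = γ(Δt − vΔx/c²) = 1.4868 × (33.6 μs − 0.740×8830 m / (2.998×10^8 m/s))
= 1.4868 × (11.805 μs) = 17.6 μs

Δt' ≈ 17.6 μs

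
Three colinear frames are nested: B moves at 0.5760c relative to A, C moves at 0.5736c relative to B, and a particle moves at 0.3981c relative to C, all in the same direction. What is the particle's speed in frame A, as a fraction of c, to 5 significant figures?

Compose boost 2: (0.5736 + 0.5760)/(1 + 0.5736×0.5760) = 1.1496/1.330394 = 0.8641052
Compose boost 3: (0.3981 + 0.8641052)/(1 + 0.3981×0.8641052) = 1.262205/1.344000 = 0.93914

u ≈ 0.93914c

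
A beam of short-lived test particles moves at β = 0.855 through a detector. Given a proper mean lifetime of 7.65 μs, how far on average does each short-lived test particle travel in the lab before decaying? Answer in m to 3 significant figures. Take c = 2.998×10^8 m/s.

γ = 1/√(1 − 0.855²) = 1.9282
Dilated lifetime: Δt = γτ₀ = 1.9282 × 7.65 μs = 14.750 μs
d = vΔt = 0.855c × 14.750 μs = 2.5633×10^8 m/s × 1.4750×10^-5 s = 3780 m

d ≈ 3780 m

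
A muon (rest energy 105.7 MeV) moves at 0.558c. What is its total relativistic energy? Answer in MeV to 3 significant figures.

E ≈ 127 MeV

γ = 1/√(1 − 0.558²) = 1.2051
E = γm₀c² = 1.2051 × 105.7 MeV = 127 MeV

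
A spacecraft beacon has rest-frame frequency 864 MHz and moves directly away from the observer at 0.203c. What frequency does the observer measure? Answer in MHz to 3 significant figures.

f_obs ≈ 703 MHz

Relativistic Doppler: f_obs = f_src √((1−β)/(1+β))
= 864 × √(0.79700/1.2030) = 864 × 0.81395 = 703 MHz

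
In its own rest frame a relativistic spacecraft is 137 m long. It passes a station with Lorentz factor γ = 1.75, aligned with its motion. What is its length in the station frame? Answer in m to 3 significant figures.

L ≈ 78.3 m

γ = 1.75 (given)
Length contraction: L = L₀/γ = 137/1.75 = 78.3 m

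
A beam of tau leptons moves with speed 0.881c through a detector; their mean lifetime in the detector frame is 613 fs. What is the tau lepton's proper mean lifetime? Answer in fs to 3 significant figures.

γ = 1/√(1 − 0.881²) = 2.1136
Proper time: τ₀ = Δt/γ = 613/2.1136 = 290 fs

τ₀ ≈ 290 fs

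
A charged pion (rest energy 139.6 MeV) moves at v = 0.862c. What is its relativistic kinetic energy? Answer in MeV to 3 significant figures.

γ = 1/√(1 − 0.862²) = 1.9727
K = (γ − 1)m₀c² = (1.9727 − 1) × 139.6 MeV = 0.97274 × 139.6 MeV = 136 MeV

K ≈ 136 MeV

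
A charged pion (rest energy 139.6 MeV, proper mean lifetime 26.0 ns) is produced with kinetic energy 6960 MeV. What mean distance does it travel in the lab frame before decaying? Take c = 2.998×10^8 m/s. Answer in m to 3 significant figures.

d ≈ 396 m

γ = 1 + K/(m₀c²) = 1 + 6960/139.6 = 50.857
β = √(1 − 1/γ²) = 0.99981
Dilated lifetime: γτ₀ = 50.857 × 26.0 ns = 1322.3 ns
d = βc·γτ₀ = 0.99981 × (2.998×10^8 m/s) × 1.3223×10^-6 s = 396 m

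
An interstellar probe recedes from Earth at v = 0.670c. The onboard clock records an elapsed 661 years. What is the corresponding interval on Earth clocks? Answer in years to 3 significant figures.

Δt ≈ 890 years

γ = 1/√(1 − 0.670²) = 1.3471
Time dilation: Δt = γτ₀ = 1.3471 × 661 years = 890 years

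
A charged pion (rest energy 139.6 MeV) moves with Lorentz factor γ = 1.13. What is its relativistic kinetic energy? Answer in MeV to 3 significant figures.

γ = 1.13 (given)
K = (γ − 1)m₀c² = (1.13 − 1) × 139.6 MeV = 0.13000 × 139.6 MeV = 18.1 MeV

K ≈ 18.1 MeV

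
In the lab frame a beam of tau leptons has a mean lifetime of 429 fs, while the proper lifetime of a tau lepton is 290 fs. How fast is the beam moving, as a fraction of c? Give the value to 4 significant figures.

γ = Δt/τ₀ = 429/290 = 1.47931
β = √(1 − 1/γ²) = √(1 − 1/1.47931²) = 0.7369

β ≈ 0.7369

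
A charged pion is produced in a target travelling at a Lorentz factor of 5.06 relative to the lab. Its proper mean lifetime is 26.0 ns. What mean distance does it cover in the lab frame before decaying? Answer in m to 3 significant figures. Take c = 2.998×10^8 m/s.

d ≈ 38.7 m

β = √(1 − 1/γ²) = √(1 − 1/5.06²) = 0.98028
Dilated lifetime: Δt = γτ₀ = 5.06 × 26.0 ns = 131.56 ns
d = vΔt = 0.98028c × 131.56 ns = 2.9389×10^8 m/s × 1.3156×10^-7 s = 38.7 m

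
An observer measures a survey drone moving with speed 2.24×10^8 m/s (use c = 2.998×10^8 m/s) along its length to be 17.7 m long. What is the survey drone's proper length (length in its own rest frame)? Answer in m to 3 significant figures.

β = v/c = 2.24×10^8 / 2.998×10^8 = 0.74716
γ = 1/√(1 − 0.74716²) = 1.5046
L₀ = γL = 1.5046 × 17.7 = 26.6 m

L₀ ≈ 26.6 m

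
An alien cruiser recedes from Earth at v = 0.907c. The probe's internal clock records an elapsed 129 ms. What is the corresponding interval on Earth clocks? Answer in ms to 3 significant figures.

Δt ≈ 306 ms

γ = 1/√(1 − 0.907²) = 2.3746
Time dilation: Δt = γτ₀ = 2.3746 × 129 ms = 306 ms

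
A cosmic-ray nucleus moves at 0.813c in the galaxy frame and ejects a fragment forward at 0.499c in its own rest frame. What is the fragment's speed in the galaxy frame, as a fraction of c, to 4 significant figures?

Compose boost 2: (0.499 + 0.813)/(1 + 0.499×0.813) = 1.312/1.40569 = 0.9334

u ≈ 0.9334c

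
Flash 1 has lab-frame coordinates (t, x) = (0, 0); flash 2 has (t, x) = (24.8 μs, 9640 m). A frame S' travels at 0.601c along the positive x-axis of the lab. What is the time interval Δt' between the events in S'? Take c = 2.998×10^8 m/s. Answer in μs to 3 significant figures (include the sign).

γ = 1/√(1 − 0.601²) = 1.2512
Δt' = γ(Δt − vΔx/c²) = 1.2512 × (24.8 μs − 0.601×9640 m / (2.998×10^8 m/s))
= 1.2512 × (5.4750 μs) = 6.85 μs

Δt' ≈ 6.85 μs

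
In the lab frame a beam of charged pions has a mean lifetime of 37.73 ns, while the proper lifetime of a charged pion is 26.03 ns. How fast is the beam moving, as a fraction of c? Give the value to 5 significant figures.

γ = Δt/τ₀ = 37.73/26.03 = 1.449481
β = √(1 − 1/γ²) = √(1 − 1/1.449481²) = 0.72390

β ≈ 0.72390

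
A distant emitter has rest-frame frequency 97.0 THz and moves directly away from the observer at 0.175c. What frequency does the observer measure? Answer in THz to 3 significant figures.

f_obs ≈ 81.3 THz

Relativistic Doppler: f_obs = f_src √((1−β)/(1+β))
= 97.0 × √(0.82500/1.1750) = 97.0 × 0.83793 = 81.3 THz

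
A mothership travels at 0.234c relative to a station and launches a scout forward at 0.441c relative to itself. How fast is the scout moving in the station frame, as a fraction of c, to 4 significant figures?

u ≈ 0.6119c

Compose boost 2: (0.441 + 0.234)/(1 + 0.441×0.234) = 0.6750/1.10319 = 0.6119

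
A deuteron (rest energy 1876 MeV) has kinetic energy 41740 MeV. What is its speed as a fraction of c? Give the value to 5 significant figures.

γ = 1 + K/(m₀c²) = 1 + 41740/1876 = 23.24947
β = √(1 − 1/γ²) = 0.99907

β ≈ 0.99907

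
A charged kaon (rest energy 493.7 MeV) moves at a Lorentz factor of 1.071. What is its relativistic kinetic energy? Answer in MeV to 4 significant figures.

γ = 1.071 (given)
K = (γ − 1)m₀c² = (1.071 − 1) × 493.7 MeV = 0.0710000 × 493.7 MeV = 35.05 MeV

K ≈ 35.05 MeV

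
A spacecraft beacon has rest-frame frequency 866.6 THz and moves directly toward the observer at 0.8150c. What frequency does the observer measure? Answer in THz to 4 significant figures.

Relativistic Doppler: f_obs = f_src √((1+β)/(1−β))
= 866.6 × √(1.81500/0.185000) = 866.6 × 3.13222 = 2714 THz

f_obs ≈ 2714 THz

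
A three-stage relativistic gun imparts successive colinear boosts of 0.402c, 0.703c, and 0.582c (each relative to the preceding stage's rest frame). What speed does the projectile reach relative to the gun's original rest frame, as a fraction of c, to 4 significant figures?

u ≈ 0.9614c

Compose boost 2: (0.703 + 0.402)/(1 + 0.703×0.402) = 1.105/1.28261 = 0.861527
Compose boost 3: (0.582 + 0.861527)/(1 + 0.582×0.861527) = 1.44353/1.50141 = 0.9614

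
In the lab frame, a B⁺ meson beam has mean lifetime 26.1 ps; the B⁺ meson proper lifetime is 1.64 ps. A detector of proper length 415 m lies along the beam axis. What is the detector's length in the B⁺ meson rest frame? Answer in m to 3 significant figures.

Time dilation ⇒ γ = Δt/τ₀ = 26.1/1.64 = 15.915
Length contraction: L = L₀/γ = 415/15.915 = 26.1 m

L ≈ 26.1 m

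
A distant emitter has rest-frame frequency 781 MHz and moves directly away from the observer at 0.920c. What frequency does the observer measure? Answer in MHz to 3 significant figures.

Relativistic Doppler: f_obs = f_src √((1−β)/(1+β))
= 781 × √(0.080000/1.9200) = 781 × 0.20412 = 159 MHz

f_obs ≈ 159 MHz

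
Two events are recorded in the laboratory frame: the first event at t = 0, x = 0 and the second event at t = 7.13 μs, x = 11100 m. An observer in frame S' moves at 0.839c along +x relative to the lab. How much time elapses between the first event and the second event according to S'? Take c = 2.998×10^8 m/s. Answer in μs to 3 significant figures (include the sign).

γ = 1/√(1 − 0.839²) = 1.8378
Δt' = γ(Δt − vΔx/c²) = 1.8378 × (7.13 μs − 0.839×11100 m / (2.998×10^8 m/s))
= 1.8378 × (-23.934 μs) = -44.0 μs

Δt' ≈ -44.0 μs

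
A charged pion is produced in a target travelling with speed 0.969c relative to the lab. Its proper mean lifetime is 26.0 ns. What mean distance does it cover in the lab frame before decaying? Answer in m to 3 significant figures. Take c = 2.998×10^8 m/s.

γ = 1/√(1 − 0.969²) = 4.0476
Dilated lifetime: Δt = γτ₀ = 4.0476 × 26.0 ns = 105.24 ns
d = vΔt = 0.969c × 105.24 ns = 2.9051×10^8 m/s × 1.0524×10^-7 s = 30.6 m

d ≈ 30.6 m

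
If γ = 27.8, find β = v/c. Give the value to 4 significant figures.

β = √(1 − 1/γ²) = √(1 − 1/27.8²) = √(0.998706) = 0.9994

β ≈ 0.9994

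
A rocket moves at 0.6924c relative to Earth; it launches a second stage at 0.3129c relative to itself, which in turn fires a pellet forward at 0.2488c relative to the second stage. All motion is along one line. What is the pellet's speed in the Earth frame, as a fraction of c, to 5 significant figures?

Compose boost 2: (0.3129 + 0.6924)/(1 + 0.3129×0.6924) = 1.0053/1.216652 = 0.8262840
Compose boost 3: (0.2488 + 0.8262840)/(1 + 0.2488×0.8262840) = 1.075084/1.205579 = 0.89176

u ≈ 0.89176c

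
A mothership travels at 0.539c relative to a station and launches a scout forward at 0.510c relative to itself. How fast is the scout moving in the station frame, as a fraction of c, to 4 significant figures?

Compose boost 2: (0.510 + 0.539)/(1 + 0.510×0.539) = 1.049/1.27489 = 0.8228

u ≈ 0.8228c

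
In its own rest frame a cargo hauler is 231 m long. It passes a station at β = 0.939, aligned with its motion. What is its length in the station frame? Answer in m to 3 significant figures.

L ≈ 79.4 m

γ = 1/√(1 − 0.939²) = 2.9077
Length contraction: L = L₀/γ = 231/2.9077 = 79.4 m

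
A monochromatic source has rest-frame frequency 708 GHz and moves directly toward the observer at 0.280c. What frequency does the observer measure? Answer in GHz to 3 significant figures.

Relativistic Doppler: f_obs = f_src √((1+β)/(1−β))
= 708 × √(1.2800/0.72000) = 708 × 1.3333 = 944 GHz

f_obs ≈ 944 GHz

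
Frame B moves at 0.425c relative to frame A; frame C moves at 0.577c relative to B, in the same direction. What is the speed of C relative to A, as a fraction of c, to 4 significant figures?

u ≈ 0.8047c

Compose boost 2: (0.577 + 0.425)/(1 + 0.577×0.425) = 1.002/1.24523 = 0.8047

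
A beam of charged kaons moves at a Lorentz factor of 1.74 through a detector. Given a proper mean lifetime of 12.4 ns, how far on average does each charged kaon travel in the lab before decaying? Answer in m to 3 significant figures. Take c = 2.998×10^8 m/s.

β = √(1 − 1/γ²) = √(1 − 1/1.74²) = 0.81836
Dilated lifetime: Δt = γτ₀ = 1.74 × 12.4 ns = 21.576 ns
d = vΔt = 0.81836c × 21.576 ns = 2.4534×10^8 m/s × 2.1576×10^-8 s = 5.29 m

d ≈ 5.29 m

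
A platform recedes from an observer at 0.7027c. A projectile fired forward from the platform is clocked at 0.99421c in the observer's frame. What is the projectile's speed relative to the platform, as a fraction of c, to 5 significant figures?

Inverse velocity addition: u' = (u − v)/(1 − uv/c²)
= (0.99421 − 0.7027)/(1 − 0.99421×0.7027) = 0.29151/0.3013686 = 0.96729

u' ≈ 0.96729c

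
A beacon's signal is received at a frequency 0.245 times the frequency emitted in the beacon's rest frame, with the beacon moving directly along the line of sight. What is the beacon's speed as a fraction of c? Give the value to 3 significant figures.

β ≈ 0.887

f_obs/f_src = √((1−β)/(1+β)) = 0.245  ⇒  (1−β)/(1+β) = 0.060025
β = |1 − D²|/(1 + D²) = |1 − 0.060025|/(1 + 0.060025) = 0.887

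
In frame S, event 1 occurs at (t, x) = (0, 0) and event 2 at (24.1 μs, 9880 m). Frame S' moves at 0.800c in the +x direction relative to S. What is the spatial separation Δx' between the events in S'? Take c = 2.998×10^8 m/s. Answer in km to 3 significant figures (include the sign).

γ = 1/√(1 − 0.800²) = 1.6667
Δx' = γ(Δx − vΔt) = 1.6667 × (9880 m − 0.800×(2.998×10^8 m/s)×24.1×10^-6 s)
= 1.6667 × (4099.9 m) = 6.83 km

Δx' ≈ 6.83 km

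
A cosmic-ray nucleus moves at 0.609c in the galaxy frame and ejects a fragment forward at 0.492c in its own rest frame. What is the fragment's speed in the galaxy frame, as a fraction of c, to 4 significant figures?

Compose boost 2: (0.492 + 0.609)/(1 + 0.492×0.609) = 1.101/1.29963 = 0.8472

u ≈ 0.8472c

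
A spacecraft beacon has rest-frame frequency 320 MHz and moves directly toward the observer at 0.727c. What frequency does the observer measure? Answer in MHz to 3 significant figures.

Relativistic Doppler: f_obs = f_src √((1+β)/(1−β))
= 320 × √(1.7270/0.27300) = 320 × 2.5152 = 805 MHz

f_obs ≈ 805 MHz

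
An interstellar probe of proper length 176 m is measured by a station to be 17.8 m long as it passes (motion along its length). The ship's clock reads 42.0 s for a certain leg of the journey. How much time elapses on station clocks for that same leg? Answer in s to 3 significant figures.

Δt ≈ 415 s

Length contraction ⇒ γ = L₀/L = 176/17.8 = 9.8876
Time dilation: Δt = γτ₀ = 9.8876 × 42.0 s = 415 s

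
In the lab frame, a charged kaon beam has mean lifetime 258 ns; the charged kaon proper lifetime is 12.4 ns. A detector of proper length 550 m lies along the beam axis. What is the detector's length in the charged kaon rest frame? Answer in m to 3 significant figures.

L ≈ 26.4 m

Time dilation ⇒ γ = Δt/τ₀ = 258/12.4 = 20.806
Length contraction: L = L₀/γ = 550/20.806 = 26.4 m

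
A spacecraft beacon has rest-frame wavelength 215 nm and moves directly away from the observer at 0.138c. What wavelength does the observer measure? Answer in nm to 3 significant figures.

λ_obs ≈ 247 nm

Relativistic Doppler: λ_obs = λ_src √((1+β)/(1−β))
= 215 × √(1.1380/0.86200) = 215 × 1.1490 = 247 nm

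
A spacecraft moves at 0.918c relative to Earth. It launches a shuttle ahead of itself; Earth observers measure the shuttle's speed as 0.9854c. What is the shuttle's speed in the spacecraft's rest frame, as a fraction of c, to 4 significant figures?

Inverse velocity addition: u' = (u − v)/(1 − uv/c²)
= (0.9854 − 0.918)/(1 − 0.9854×0.918) = 0.06740/0.0954028 = 0.7065

u' ≈ 0.7065c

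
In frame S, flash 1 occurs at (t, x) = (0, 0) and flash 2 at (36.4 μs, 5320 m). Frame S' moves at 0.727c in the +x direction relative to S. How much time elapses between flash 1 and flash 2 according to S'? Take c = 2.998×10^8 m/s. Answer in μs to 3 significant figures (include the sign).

γ = 1/√(1 − 0.727²) = 1.4564
Δt' = γ(Δt − vΔx/c²) = 1.4564 × (36.4 μs − 0.727×5320 m / (2.998×10^8 m/s))
= 1.4564 × (23.499 μs) = 34.2 μs

Δt' ≈ 34.2 μs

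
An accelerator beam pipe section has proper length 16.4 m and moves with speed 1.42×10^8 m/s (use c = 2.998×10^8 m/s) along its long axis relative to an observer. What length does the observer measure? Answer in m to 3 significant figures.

β = v/c = 1.42×10^8 / 2.998×10^8 = 0.47365
γ = 1/√(1 − 0.47365²) = 1.1354
Length contraction: L = L₀/γ = 16.4/1.1354 = 14.4 m

L ≈ 14.4 m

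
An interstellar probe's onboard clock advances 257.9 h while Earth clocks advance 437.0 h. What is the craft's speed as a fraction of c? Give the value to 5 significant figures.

γ = Δt/τ₀ = 437.0/257.9 = 1.694455
β = √(1 − 1/γ²) = √(1 − 1/1.694455²) = 0.80729

β ≈ 0.80729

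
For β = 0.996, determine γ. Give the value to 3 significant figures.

γ ≈ 11.2

γ = 1/√(1 − β²) = 1/√(1 − 0.996²) = 1/√(0.0079840) = 11.2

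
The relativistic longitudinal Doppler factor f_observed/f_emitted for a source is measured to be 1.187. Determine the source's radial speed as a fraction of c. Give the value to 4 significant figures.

β ≈ 0.1698

f_obs/f_src = √((1+β)/(1−β)) = 1.187  ⇒  (1+β)/(1−β) = 1.40897
β = |1 − D²|/(1 + D²) = |1 − 1.40897|/(1 + 1.40897) = 0.1698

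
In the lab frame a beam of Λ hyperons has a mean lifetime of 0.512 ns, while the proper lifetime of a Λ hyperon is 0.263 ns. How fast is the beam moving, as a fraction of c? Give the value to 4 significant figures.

γ = Δt/τ₀ = 0.512/0.263 = 1.94677
β = √(1 − 1/γ²) = √(1 − 1/1.94677²) = 0.8580

β ≈ 0.8580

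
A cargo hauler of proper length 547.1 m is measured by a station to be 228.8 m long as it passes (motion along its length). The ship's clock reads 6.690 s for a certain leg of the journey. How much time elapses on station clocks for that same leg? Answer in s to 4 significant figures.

Length contraction ⇒ γ = L₀/L = 547.1/228.8 = 2.39117
Time dilation: Δt = γτ₀ = 2.39117 × 6.690 s = 16.00 s

Δt ≈ 16.00 s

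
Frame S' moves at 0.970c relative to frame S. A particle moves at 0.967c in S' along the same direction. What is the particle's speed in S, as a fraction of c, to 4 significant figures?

u ≈ 0.9995c

Relativistic velocity addition: u = (u' + v)/(1 + u'v/c²)
= (0.967 + 0.970)/(1 + 0.967×0.970) = 1.937/1.93799 = 0.9995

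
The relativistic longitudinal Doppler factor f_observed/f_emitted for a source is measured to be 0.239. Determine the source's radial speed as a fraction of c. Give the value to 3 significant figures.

f_obs/f_src = √((1−β)/(1+β)) = 0.239  ⇒  (1−β)/(1+β) = 0.057121
β = |1 − D²|/(1 + D²) = |1 − 0.057121|/(1 + 0.057121) = 0.892

β ≈ 0.892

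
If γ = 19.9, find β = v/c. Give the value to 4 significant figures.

β = √(1 − 1/γ²) = √(1 − 1/19.9²) = √(0.997475) = 0.9987

β ≈ 0.9987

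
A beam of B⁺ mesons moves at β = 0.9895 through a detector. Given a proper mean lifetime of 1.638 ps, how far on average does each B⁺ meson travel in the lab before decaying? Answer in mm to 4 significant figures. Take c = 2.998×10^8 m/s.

γ = 1/√(1 − 0.9895²) = 6.91884
Dilated lifetime: Δt = γτ₀ = 6.91884 × 1.638 ps = 11.3331 ps
d = vΔt = 0.9895c × 11.3331 ps = 2.96652×10^8 m/s × 1.13331×10^-11 s = 3.362 mm

d ≈ 3.362 mm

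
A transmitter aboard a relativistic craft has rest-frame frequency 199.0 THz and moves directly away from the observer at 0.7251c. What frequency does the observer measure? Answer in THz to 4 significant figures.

Relativistic Doppler: f_obs = f_src √((1−β)/(1+β))
= 199.0 × √(0.274900/1.72510) = 199.0 × 0.399191 = 79.44 THz

f_obs ≈ 79.44 THz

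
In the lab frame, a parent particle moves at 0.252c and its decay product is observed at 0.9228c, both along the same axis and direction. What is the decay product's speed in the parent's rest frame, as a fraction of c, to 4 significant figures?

Inverse velocity addition: u' = (u − v)/(1 − uv/c²)
= (0.9228 − 0.252)/(1 − 0.9228×0.252) = 0.6708/0.767454 = 0.8741

u' ≈ 0.8741c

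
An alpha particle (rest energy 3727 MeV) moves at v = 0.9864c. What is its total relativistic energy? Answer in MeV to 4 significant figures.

γ = 1/√(1 − 0.9864²) = 6.08411
E = γm₀c² = 6.08411 × 3727 MeV = 22680 MeV

E ≈ 22680 MeV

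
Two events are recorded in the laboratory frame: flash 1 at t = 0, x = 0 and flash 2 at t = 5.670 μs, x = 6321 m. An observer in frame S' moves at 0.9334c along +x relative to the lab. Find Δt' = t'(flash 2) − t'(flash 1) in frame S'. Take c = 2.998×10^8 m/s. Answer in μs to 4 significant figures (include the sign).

Δt' ≈ -39.04 μs

γ = 1/√(1 − 0.9334²) = 2.78678
Δt' = γ(Δt − vΔx/c²) = 2.78678 × (5.670 μs − 0.9334×6321 m / (2.998×10^8 m/s))
= 2.78678 × (-14.0099 μs) = -39.04 μs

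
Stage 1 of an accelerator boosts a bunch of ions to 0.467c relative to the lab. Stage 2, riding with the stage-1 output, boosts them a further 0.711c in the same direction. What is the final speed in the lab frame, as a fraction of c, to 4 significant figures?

u ≈ 0.8844c

Compose boost 2: (0.711 + 0.467)/(1 + 0.711×0.467) = 1.178/1.33204 = 0.8844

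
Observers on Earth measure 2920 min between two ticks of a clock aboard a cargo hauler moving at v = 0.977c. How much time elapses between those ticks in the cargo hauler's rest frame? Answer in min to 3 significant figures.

τ₀ ≈ 623 min

γ = 1/√(1 − 0.977²) = 4.6896
Proper time: τ₀ = Δt/γ = 2920/4.6896 = 623 min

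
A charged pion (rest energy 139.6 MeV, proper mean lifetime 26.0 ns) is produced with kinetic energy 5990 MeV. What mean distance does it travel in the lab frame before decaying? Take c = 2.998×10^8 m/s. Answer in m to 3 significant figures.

d ≈ 342 m

γ = 1 + K/(m₀c²) = 1 + 5990/139.6 = 43.908
β = √(1 − 1/γ²) = 0.99974
Dilated lifetime: γτ₀ = 43.908 × 26.0 ns = 1141.6 ns
d = βc·γτ₀ = 0.99974 × (2.998×10^8 m/s) × 1.1416×10^-6 s = 342 m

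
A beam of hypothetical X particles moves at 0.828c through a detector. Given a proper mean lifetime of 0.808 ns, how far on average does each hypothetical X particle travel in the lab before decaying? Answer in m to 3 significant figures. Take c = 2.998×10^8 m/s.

d ≈ 0.358 m

γ = 1/√(1 − 0.828²) = 1.7834
Dilated lifetime: Δt = γτ₀ = 1.7834 × 0.808 ns = 1.4410 ns
d = vΔt = 0.828c × 1.4410 ns = 2.4823×10^8 m/s × 1.4410×10^-9 s = 0.358 m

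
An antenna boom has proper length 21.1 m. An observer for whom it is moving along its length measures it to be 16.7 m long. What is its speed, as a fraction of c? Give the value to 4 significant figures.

γ = L₀/L = 21.1/16.7 = 1.26347
β = √(1 − 1/γ²) = 0.6112

β ≈ 0.6112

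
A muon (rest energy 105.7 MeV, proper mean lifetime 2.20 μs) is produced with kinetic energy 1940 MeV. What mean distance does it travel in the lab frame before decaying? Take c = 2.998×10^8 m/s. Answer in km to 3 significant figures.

γ = 1 + K/(m₀c²) = 1 + 1940/105.7 = 19.354
β = √(1 − 1/γ²) = 0.99866
Dilated lifetime: γτ₀ = 19.354 × 2.20 μs = 42.578 μs
d = βc·γτ₀ = 0.99866 × (2.998×10^8 m/s) × 4.2578×10^-5 s = 12.7 km

d ≈ 12.7 km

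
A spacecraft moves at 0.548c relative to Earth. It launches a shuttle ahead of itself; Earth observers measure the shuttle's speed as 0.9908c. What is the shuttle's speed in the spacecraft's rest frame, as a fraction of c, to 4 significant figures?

Inverse velocity addition: u' = (u − v)/(1 − uv/c²)
= (0.9908 − 0.548)/(1 − 0.9908×0.548) = 0.4428/0.457042 = 0.9688

u' ≈ 0.9688c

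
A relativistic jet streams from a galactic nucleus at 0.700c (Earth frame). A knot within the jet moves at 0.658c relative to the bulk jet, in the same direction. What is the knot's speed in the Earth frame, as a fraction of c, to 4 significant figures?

Relativistic velocity addition: u = (u' + v)/(1 + u'v/c²)
= (0.658 + 0.700)/(1 + 0.658×0.700) = 1.358/1.46060 = 0.9298

u ≈ 0.9298c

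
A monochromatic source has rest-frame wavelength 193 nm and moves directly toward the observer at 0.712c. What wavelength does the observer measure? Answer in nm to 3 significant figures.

Relativistic Doppler: λ_obs = λ_src √((1−β)/(1+β))
= 193 × √(0.28800/1.7120) = 193 × 0.41015 = 79.2 nm

λ_obs ≈ 79.2 nm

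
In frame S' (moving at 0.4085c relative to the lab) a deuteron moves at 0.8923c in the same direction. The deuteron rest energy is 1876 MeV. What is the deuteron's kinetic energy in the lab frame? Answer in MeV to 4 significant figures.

K ≈ 4336 MeV

u_lab = (0.8923 + 0.4085)/(1 + 0.8923×0.4085) = 0.9533131
γ = 1/√(1 − 0.9533131²) = 3.31144
K = (γ − 1)m₀c² = (3.31144 − 1) × 1876 = 2.31144 × 1876 = 4336 MeV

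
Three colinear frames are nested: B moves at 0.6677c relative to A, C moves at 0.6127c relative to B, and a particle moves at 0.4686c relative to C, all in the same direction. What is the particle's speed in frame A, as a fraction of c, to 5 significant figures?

Compose boost 2: (0.6127 + 0.6677)/(1 + 0.6127×0.6677) = 1.2804/1.409100 = 0.9086652
Compose boost 3: (0.4686 + 0.9086652)/(1 + 0.4686×0.9086652) = 1.377265/1.425801 = 0.96596

u ≈ 0.96596c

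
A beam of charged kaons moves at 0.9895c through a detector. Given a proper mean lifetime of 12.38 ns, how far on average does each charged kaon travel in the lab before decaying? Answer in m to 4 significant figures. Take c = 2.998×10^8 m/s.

d ≈ 25.41 m

γ = 1/√(1 − 0.9895²) = 6.91884
Dilated lifetime: Δt = γτ₀ = 6.91884 × 12.38 ns = 85.6553 ns
d = vΔt = 0.9895c × 85.6553 ns = 2.96652×10^8 m/s × 8.56553×10^-8 s = 25.41 m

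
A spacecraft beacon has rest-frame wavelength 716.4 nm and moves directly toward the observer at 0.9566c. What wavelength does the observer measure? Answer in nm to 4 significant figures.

Relativistic Doppler: λ_obs = λ_src √((1−β)/(1+β))
= 716.4 × √(0.0434000/1.95660) = 716.4 × 0.148934 = 106.7 nm

λ_obs ≈ 106.7 nm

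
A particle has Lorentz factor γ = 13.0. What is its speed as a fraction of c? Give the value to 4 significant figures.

β = √(1 − 1/γ²) = √(1 − 1/13.0²) = √(0.994083) = 0.9970

β ≈ 0.9970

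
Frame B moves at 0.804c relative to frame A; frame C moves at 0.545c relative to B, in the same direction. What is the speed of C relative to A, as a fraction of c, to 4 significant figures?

u ≈ 0.9380c

Compose boost 2: (0.545 + 0.804)/(1 + 0.545×0.804) = 1.349/1.43818 = 0.9380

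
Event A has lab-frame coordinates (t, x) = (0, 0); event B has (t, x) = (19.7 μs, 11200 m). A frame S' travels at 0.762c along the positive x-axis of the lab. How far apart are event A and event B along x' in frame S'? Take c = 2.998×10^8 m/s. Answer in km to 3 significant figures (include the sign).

Δx' ≈ 10.3 km

γ = 1/√(1 − 0.762²) = 1.5442
Δx' = γ(Δx − vΔt) = 1.5442 × (11200 m − 0.762×(2.998×10^8 m/s)×19.7×10^-6 s)
= 1.5442 × (6699.6 m) = 10.3 km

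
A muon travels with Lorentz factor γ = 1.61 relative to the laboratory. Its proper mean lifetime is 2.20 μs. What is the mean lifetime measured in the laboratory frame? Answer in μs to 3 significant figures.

γ = 1.61 (given)
Time dilation: Δt = γτ₀ = 1.61 × 2.20 μs = 3.54 μs

Δt ≈ 3.54 μs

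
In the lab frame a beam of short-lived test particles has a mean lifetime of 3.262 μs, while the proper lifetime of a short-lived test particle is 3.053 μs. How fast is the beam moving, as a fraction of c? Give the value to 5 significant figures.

γ = Δt/τ₀ = 3.262/3.053 = 1.068457
β = √(1 − 1/γ²) = √(1 − 1/1.068457²) = 0.35219

β ≈ 0.35219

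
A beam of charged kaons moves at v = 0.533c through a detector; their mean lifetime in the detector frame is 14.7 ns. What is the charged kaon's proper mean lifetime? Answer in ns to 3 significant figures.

γ = 1/√(1 − 0.533²) = 1.1819
Proper time: τ₀ = Δt/γ = 14.7/1.1819 = 12.4 ns

τ₀ ≈ 12.4 ns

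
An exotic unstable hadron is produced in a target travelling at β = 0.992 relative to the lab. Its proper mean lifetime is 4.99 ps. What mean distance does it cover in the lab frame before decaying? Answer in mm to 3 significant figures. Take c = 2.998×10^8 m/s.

d ≈ 11.8 mm

γ = 1/√(1 − 0.992²) = 7.9216
Dilated lifetime: Δt = γτ₀ = 7.9216 × 4.99 ps = 39.529 ps
d = vΔt = 0.992c × 39.529 ps = 2.9740×10^8 m/s × 3.9529×10^-11 s = 11.8 mm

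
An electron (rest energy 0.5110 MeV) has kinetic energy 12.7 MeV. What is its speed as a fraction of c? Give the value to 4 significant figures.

β ≈ 0.9993

γ = 1 + K/(m₀c²) = 1 + 12.7/0.5110 = 25.8532
β = √(1 − 1/γ²) = 0.9993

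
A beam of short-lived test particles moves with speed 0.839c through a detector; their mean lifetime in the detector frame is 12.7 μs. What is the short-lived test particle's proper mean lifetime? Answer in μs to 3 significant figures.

τ₀ ≈ 6.91 μs

γ = 1/√(1 − 0.839²) = 1.8378
Proper time: τ₀ = Δt/γ = 12.7/1.8378 = 6.91 μs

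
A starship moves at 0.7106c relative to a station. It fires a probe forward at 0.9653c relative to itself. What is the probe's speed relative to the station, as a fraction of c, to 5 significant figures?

Relativistic velocity addition: u = (u' + v)/(1 + u'v/c²)
= (0.9653 + 0.7106)/(1 + 0.9653×0.7106) = 1.6759/1.685942 = 0.99404

u ≈ 0.99404c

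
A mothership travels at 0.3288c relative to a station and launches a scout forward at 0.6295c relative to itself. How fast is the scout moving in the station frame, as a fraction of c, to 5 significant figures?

Compose boost 2: (0.6295 + 0.3288)/(1 + 0.6295×0.3288) = 0.95830/1.206980 = 0.79397

u ≈ 0.79397c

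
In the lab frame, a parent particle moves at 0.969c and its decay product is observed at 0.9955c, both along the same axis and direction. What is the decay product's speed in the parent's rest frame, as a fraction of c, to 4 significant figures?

Inverse velocity addition: u' = (u − v)/(1 − uv/c²)
= (0.9955 − 0.969)/(1 − 0.9955×0.969) = 0.02650/0.0353605 = 0.7494

u' ≈ 0.7494c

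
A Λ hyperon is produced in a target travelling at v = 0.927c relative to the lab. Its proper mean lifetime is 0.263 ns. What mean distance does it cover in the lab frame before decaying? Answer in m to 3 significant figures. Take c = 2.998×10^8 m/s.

γ = 1/√(1 − 0.927²) = 2.6662
Dilated lifetime: Δt = γτ₀ = 2.6662 × 0.263 ns = 0.70122 ns
d = vΔt = 0.927c × 0.70122 ns = 2.7791×10^8 m/s × 7.0122×10^-10 s = 0.195 m

d ≈ 0.195 m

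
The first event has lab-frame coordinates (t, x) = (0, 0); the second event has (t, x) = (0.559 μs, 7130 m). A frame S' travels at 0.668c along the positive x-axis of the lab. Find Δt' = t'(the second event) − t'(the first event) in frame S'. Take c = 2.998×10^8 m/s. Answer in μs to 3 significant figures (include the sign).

γ = 1/√(1 − 0.668²) = 1.3438
Δt' = γ(Δt − vΔx/c²) = 1.3438 × (0.559 μs − 0.668×7130 m / (2.998×10^8 m/s))
= 1.3438 × (-15.328 μs) = -20.6 μs

Δt' ≈ -20.6 μs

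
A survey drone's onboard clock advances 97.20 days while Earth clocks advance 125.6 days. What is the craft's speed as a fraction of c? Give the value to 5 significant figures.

γ = Δt/τ₀ = 125.6/97.20 = 1.292181
β = √(1 − 1/γ²) = √(1 − 1/1.292181²) = 0.63333

β ≈ 0.63333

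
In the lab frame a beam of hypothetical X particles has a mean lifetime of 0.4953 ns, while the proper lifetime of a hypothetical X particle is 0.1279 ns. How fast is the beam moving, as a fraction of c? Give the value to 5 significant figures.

β ≈ 0.96608

γ = Δt/τ₀ = 0.4953/0.1279 = 3.872557
β = √(1 − 1/γ²) = √(1 − 1/3.872557²) = 0.96608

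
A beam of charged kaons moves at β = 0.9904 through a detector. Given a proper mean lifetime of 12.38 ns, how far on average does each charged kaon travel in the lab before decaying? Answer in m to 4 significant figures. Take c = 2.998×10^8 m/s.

γ = 1/√(1 − 0.9904²) = 7.23426
Dilated lifetime: Δt = γτ₀ = 7.23426 × 12.38 ns = 89.5602 ns
d = vΔt = 0.9904c × 89.5602 ns = 2.96922×10^8 m/s × 8.95602×10^-8 s = 26.59 m

d ≈ 26.59 m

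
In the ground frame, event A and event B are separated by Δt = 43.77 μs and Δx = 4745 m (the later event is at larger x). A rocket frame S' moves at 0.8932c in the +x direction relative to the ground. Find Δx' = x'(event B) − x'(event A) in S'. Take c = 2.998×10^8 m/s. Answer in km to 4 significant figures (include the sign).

γ = 1/√(1 − 0.8932²) = 2.22390
Δx' = γ(Δx − vΔt) = 2.22390 × (4745 m − 0.8932×(2.998×10^8 m/s)×43.77×10^-6 s)
= 2.22390 × (-6975.79 m) = -15.51 km

Δx' ≈ -15.51 km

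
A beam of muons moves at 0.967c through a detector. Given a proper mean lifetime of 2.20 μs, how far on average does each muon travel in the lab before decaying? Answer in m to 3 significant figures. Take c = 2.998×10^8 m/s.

d ≈ 2500 m

γ = 1/√(1 − 0.967²) = 3.9250
Dilated lifetime: Δt = γτ₀ = 3.9250 × 2.20 μs = 8.6350 μs
d = vΔt = 0.967c × 8.6350 μs = 2.8991×10^8 m/s × 8.6350×10^-6 s = 2500 m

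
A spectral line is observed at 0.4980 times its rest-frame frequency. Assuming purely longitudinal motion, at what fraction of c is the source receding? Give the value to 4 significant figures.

β ≈ 0.6026

f_obs/f_src = √((1−β)/(1+β)) = 0.4980  ⇒  (1−β)/(1+β) = 0.248004
β = |1 − D²|/(1 + D²) = |1 − 0.248004|/(1 + 0.248004) = 0.6026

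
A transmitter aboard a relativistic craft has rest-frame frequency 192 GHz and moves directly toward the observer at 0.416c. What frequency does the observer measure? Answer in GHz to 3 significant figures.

Relativistic Doppler: f_obs = f_src √((1+β)/(1−β))
= 192 × √(1.4160/0.58400) = 192 × 1.5571 = 299 GHz

f_obs ≈ 299 GHz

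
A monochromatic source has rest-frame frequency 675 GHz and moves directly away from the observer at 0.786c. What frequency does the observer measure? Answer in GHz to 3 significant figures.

f_obs ≈ 234 GHz

Relativistic Doppler: f_obs = f_src √((1−β)/(1+β))
= 675 × √(0.21400/1.7860) = 675 × 0.34615 = 234 GHz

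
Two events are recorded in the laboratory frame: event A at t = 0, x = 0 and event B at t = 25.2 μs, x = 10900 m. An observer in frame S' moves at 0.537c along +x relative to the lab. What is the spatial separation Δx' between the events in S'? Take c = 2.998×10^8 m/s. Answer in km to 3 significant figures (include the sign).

γ = 1/√(1 − 0.537²) = 1.1854
Δx' = γ(Δx − vΔt) = 1.1854 × (10900 m − 0.537×(2.998×10^8 m/s)×25.2×10^-6 s)
= 1.1854 × (6843.0 m) = 8.11 km

Δx' ≈ 8.11 km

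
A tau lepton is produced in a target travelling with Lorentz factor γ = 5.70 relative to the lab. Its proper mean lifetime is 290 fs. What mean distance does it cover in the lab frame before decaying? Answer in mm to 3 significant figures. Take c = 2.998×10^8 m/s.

β = √(1 − 1/γ²) = √(1 − 1/5.70²) = 0.98449
Dilated lifetime: Δt = γτ₀ = 5.70 × 290 fs = 1653.0 fs
d = vΔt = 0.98449c × 1653.0 fs = 2.9515×10^8 m/s × 1.6530×10^-12 s = 0.488 mm

d ≈ 0.488 mm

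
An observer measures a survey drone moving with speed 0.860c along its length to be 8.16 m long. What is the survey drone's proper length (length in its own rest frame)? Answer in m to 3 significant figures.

γ = 1/√(1 − 0.860²) = 1.9597
L₀ = γL = 1.9597 × 8.16 = 16.0 m

L₀ ≈ 16.0 m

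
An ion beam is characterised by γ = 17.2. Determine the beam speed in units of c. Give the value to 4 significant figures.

β = √(1 − 1/γ²) = √(1 − 1/17.2²) = √(0.996620) = 0.9983

β ≈ 0.9983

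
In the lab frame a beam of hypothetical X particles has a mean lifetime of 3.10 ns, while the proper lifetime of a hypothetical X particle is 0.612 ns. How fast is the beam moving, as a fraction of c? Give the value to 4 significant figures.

β ≈ 0.9803

γ = Δt/τ₀ = 3.10/0.612 = 5.06536
β = √(1 − 1/γ²) = √(1 − 1/5.06536²) = 0.9803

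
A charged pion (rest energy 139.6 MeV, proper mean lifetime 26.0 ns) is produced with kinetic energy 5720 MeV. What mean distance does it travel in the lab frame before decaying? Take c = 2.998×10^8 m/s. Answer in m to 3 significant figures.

d ≈ 327 m

γ = 1 + K/(m₀c²) = 1 + 5720/139.6 = 41.974
β = √(1 − 1/γ²) = 0.99972
Dilated lifetime: γτ₀ = 41.974 × 26.0 ns = 1091.3 ns
d = βc·γτ₀ = 0.99972 × (2.998×10^8 m/s) × 1.0913×10^-6 s = 327 m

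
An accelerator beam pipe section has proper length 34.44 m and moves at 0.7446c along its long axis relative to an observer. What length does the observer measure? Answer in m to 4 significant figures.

L ≈ 22.99 m

γ = 1/√(1 − 0.7446²) = 1.49810
Length contraction: L = L₀/γ = 34.44/1.49810 = 22.99 m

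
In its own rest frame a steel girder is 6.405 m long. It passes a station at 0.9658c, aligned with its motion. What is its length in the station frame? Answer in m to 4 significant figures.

L ≈ 1.661 m

γ = 1/√(1 − 0.9658²) = 3.85671
Length contraction: L = L₀/γ = 6.405/3.85671 = 1.661 m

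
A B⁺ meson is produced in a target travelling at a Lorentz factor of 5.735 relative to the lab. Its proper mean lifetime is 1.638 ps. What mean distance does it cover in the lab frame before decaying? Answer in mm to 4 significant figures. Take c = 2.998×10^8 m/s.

β = √(1 − 1/γ²) = √(1 − 1/5.735²) = 0.984681
Dilated lifetime: Δt = γτ₀ = 5.735 × 1.638 ps = 9.39393 ps
d = vΔt = 0.984681c × 9.39393 ps = 2.95207×10^8 m/s × 9.39393×10^-12 s = 2.773 mm

d ≈ 2.773 mm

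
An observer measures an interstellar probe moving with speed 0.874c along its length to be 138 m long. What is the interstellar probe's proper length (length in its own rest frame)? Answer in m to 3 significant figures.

L₀ ≈ 284 m

γ = 1/√(1 − 0.874²) = 2.0579
L₀ = γL = 2.0579 × 138 = 284 m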